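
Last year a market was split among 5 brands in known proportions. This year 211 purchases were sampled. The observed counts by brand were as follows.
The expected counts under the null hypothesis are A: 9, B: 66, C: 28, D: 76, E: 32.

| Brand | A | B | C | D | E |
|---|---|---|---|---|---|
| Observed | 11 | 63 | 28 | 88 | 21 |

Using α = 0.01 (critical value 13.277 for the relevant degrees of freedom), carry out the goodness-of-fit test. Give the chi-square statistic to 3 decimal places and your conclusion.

6.257; do not reject

A: (11 − 9)²/9 = 4/9 = 0.4444
B: (63 − 66)²/66 = 9/66 = 0.1364
C: (28 − 28)²/28 = 0/28 = 0.0000
D: (88 − 76)²/76 = 144/76 = 1.8947
E: (21 − 32)²/32 = 121/32 = 3.7813
Sum = 6.257
df = 4. Since 6.257 < 13.277, we do not reject H₀.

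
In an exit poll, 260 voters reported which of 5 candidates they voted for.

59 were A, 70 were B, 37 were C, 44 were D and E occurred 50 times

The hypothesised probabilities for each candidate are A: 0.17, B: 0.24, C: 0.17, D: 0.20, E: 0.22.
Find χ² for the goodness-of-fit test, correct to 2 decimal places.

Expected counts E_i = n·p_i: 260×0.17 = 44.2, 260×0.24 = 62.4, 260×0.17 = 44.2, 260×0.20 = 52, 260×0.22 = 57.2.
χ² = (59−44.2)²/44.2 + (70−62.4)²/62.4 + (37−44.2)²/44.2 + (44−52)²/52 + (50−57.2)²/57.2
   = 4.956 + 0.926 + 1.173 + 1.231 + 0.906
Sum = 9.19

9.19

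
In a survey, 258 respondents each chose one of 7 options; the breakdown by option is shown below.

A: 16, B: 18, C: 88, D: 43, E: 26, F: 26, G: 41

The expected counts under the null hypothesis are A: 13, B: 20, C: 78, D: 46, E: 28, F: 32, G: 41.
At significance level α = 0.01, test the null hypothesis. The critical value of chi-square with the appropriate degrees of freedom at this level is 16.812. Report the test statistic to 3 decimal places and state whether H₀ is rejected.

A: (16 − 13)²/13 = 9/13 = 0.6923
B: (18 − 20)²/20 = 4/20 = 0.2000
C: (88 − 78)²/78 = 100/78 = 1.2821
D: (43 − 46)²/46 = 9/46 = 0.1957
E: (26 − 28)²/28 = 4/28 = 0.1429
F: (26 − 32)²/32 = 36/32 = 1.1250
G: (41 − 41)²/41 = 0/41 = 0.0000
Sum = 3.638
df = 6. Since 3.638 < 16.812, we do not reject H₀.

3.638; do not reject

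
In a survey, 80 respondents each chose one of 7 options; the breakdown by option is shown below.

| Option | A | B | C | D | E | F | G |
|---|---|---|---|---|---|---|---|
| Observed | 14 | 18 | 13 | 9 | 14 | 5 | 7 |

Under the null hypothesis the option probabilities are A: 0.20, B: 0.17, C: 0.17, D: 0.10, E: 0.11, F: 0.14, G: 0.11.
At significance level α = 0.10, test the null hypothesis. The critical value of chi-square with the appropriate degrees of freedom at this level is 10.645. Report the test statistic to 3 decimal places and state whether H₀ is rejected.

8.698; do not reject

Expected counts E_i = n·p_i: 80×0.20 = 16, 80×0.17 = 13.6, 80×0.17 = 13.6, 80×0.10 = 8, 80×0.11 = 8.8, 80×0.14 = 11.2, 80×0.11 = 8.8.
χ² = (14−16)²/16 + (18−13.6)²/13.6 + (13−13.6)²/13.6 + (9−8)²/8 + (14−8.8)²/8.8 + (5−11.2)²/11.2 + (7−8.8)²/8.8
   = 0.2500 + 1.4235 + 0.0265 + 0.1250 + 3.0727 + 3.4321 + 0.3682
Sum = 8.698
df = 6. Since 8.698 < 10.645, we do not reject H₀.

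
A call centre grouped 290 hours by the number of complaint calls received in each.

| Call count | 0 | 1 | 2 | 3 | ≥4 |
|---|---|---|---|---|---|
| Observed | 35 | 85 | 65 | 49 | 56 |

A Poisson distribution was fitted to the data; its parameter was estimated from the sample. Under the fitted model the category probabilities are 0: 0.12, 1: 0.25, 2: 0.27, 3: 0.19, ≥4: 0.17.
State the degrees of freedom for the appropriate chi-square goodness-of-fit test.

3

There are k = 5 categories and 1 parameter estimated from the data, so df = 5 − 1 − 1 = 3.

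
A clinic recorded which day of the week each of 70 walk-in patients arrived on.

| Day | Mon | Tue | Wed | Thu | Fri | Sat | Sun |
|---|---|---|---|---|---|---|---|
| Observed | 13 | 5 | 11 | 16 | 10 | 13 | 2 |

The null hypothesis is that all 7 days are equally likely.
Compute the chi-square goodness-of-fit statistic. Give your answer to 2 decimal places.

14.40

Under H₀ each category has probability 1/7, so each expected count is 70/7 = 10.
cat         O        E   (O−E)²/E
Mon        13       10      0.900
Tue         5       10      2.500
Wed        11       10      0.100
Thu        16       10      3.600
Fri        10       10      0.000
Sat        13       10      0.900
Sun         2       10      6.400
Sum = 14.40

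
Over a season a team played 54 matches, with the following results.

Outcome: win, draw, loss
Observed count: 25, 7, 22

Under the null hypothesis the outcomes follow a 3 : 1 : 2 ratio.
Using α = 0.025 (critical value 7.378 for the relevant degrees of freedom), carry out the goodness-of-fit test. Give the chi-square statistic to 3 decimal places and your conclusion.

1.481; do not reject

Ratio total = 6. Expected counts: 54×3/6 = 27, 54×1/6 = 9, 54×2/6 = 18.
win: (25 − 27)²/27 = 4/27 = 0.1481
draw: (7 − 9)²/9 = 4/9 = 0.4444
loss: (22 − 18)²/18 = 16/18 = 0.8889
Sum = 1.481
df = 2. Since 1.481 < 7.378, we do not reject H₀.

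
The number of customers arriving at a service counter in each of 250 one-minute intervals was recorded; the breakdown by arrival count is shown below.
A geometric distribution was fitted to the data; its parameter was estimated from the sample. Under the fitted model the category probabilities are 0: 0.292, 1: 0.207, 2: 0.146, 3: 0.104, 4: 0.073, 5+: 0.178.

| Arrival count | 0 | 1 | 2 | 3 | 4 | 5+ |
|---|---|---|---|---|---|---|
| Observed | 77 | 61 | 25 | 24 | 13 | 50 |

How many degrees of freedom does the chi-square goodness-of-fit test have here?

There are k = 6 categories and 1 parameter estimated from the data, so df = 6 − 1 − 1 = 4.

4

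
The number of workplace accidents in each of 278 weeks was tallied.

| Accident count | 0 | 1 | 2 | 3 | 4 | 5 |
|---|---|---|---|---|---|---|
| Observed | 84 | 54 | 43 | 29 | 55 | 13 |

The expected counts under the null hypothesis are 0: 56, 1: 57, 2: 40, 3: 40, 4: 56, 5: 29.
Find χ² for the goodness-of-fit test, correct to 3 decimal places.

26.253

χ² = (84−56)²/56 + (54−57)²/57 + (43−40)²/40 + (29−40)²/40 + (55−56)²/56 + (13−29)²/29
   = 14.0000 + 0.1579 + 0.2250 + 3.0250 + 0.0179 + 8.8276
Sum = 26.253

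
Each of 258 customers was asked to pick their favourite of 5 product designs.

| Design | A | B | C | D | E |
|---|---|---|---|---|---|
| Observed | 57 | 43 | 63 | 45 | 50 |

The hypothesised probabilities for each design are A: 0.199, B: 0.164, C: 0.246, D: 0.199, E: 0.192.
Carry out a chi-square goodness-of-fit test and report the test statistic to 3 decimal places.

Expected counts E_i = n·p_i: 258×0.199 = 51.342, 258×0.164 = 42.312, 258×0.246 = 63.468, 258×0.199 = 51.342, 258×0.192 = 49.536.
A: (57 − 51.342)²/51.342 = 32.012964/51.342 = 0.6235
B: (43 − 42.312)²/42.312 = 0.473344/42.312 = 0.0112
C: (63 − 63.468)²/63.468 = 0.219024/63.468 = 0.0035
D: (45 − 51.342)²/51.342 = 40.220964/51.342 = 0.7834
E: (50 − 49.536)²/49.536 = 0.215296/49.536 = 0.0043
Sum = 1.426

1.426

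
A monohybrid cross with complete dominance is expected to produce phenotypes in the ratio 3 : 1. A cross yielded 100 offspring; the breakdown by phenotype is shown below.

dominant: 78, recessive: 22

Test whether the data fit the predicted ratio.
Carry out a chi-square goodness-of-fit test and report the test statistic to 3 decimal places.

0.480

Ratio total = 4. Expected counts: 100×3/4 = 75, 100×1/4 = 25.
χ² = (78−75)²/75 + (22−25)²/25
   = 0.1200 + 0.3600
Sum = 0.480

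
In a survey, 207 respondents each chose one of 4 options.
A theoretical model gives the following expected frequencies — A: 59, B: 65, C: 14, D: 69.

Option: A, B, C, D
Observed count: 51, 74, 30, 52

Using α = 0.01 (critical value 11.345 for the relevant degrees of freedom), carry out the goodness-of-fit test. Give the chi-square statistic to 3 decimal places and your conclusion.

cat         O        E   (O−E)²/E
A          51       59     1.0847
B          74       65     1.2462
C          30       14    18.2857
D          52       69     4.1884
Sum = 24.805
df = 3. Since 24.805 > 11.345, we reject H₀.

24.805; reject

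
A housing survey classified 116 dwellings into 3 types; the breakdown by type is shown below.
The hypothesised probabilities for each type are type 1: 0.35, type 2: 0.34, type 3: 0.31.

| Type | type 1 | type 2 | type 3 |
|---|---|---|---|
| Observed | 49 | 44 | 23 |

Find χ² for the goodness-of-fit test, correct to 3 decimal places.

6.936

Expected counts E_i = n·p_i: 116×0.35 = 40.6, 116×0.34 = 39.44, 116×0.31 = 35.96.
type 1: (49 − 40.6)²/40.6 = 70.56/40.6 = 1.7379
type 2: (44 − 39.44)²/39.44 = 20.7936/39.44 = 0.5272
type 3: (23 − 35.96)²/35.96 = 167.9616/35.96 = 4.6708
Sum = 6.936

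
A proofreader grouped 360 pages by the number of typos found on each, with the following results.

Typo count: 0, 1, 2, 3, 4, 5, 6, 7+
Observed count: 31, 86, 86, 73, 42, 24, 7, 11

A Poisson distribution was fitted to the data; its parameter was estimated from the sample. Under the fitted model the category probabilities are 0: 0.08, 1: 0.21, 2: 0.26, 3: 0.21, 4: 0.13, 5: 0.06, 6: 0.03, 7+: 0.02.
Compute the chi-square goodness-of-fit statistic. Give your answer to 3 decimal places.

Expected counts E_i = n·p_i: 360×0.08 = 28.8, 360×0.21 = 75.6, 360×0.26 = 93.6, 360×0.21 = 75.6, 360×0.13 = 46.8, 360×0.06 = 21.6, 360×0.03 = 10.8, 360×0.02 = 7.2.
cat         O        E   (O−E)²/E
0          31     28.8     0.1681
1          86     75.6     1.4307
2          86     93.6     0.6171
3          73     75.6     0.0894
4          42     46.8     0.4923
5          24     21.6     0.2667
6           7     10.8     1.3370
7+         11      7.2     2.0056
Sum = 6.407

6.407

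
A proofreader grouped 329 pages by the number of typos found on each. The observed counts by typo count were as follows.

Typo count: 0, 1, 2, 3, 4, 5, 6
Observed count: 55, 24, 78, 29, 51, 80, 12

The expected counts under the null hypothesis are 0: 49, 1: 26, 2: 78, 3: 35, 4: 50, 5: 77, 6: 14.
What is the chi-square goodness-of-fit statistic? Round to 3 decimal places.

2.340

cat         O        E   (O−E)²/E
0          55       49     0.7347
1          24       26     0.1538
2          78       78     0.0000
3          29       35     1.0286
4          51       50     0.0200
5          80       77     0.1169
6          12       14     0.2857
Sum = 2.340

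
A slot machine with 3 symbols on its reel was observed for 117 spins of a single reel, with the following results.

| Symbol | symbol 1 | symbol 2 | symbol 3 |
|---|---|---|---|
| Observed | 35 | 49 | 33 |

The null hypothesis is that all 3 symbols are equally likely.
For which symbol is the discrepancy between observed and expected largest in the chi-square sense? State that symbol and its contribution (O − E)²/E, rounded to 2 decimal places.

symbol 2, 2.56

Under H₀ each category has probability 1/3, so each expected count is 117/3 = 39.
χ² = (35−39)²/39 + (49−39)²/39 + (33−39)²/39
   = 0.410 + 2.564 + 0.923
The largest term is for symbol 2: 2.56.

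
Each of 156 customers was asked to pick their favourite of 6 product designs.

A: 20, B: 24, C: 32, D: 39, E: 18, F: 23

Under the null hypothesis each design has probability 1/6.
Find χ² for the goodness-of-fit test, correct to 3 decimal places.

12.231

Expected count for each of the 6 categories: 156/6 = 26.
A: (20 − 26)²/26 = 36/26 = 1.3846
B: (24 − 26)²/26 = 4/26 = 0.1538
C: (32 − 26)²/26 = 36/26 = 1.3846
D: (39 − 26)²/26 = 169/26 = 6.5000
E: (18 − 26)²/26 = 64/26 = 2.4615
F: (23 − 26)²/26 = 9/26 = 0.3462
Sum = 12.231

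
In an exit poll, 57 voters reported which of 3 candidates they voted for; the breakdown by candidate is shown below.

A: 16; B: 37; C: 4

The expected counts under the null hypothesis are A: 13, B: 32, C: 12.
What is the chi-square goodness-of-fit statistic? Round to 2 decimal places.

6.81

A: (16 − 13)²/13 = 9/13 = 0.692
B: (37 − 32)²/32 = 25/32 = 0.781
C: (4 − 12)²/12 = 64/12 = 5.333
Sum = 6.81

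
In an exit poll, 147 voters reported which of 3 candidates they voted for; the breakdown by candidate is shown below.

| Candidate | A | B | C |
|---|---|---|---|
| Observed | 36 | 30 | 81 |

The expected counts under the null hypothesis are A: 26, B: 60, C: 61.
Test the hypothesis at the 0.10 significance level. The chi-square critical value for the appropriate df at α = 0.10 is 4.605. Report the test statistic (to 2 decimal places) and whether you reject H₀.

25.40; reject

A: (36 − 26)²/26 = 100/26 = 3.846
B: (30 − 60)²/60 = 900/60 = 15.000
C: (81 − 61)²/61 = 400/61 = 6.557
Sum = 25.40
df = 2. Since 25.40 > 4.605, we reject H₀.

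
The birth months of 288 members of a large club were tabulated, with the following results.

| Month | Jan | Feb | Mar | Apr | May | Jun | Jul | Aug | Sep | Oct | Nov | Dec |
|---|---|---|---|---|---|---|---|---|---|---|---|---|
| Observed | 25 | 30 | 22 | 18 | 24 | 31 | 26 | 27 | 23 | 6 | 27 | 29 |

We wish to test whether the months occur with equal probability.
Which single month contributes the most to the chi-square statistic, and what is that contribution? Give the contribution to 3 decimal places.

Oct, 13.500

Under H₀ each category has probability 1/12, so each expected count is 288/12 = 24.
Jan: (25 − 24)²/24 = 1/24 = 0.0417
Feb: (30 − 24)²/24 = 36/24 = 1.5000
Mar: (22 − 24)²/24 = 4/24 = 0.1667
Apr: (18 − 24)²/24 = 36/24 = 1.5000
May: (24 − 24)²/24 = 0/24 = 0.0000
Jun: (31 − 24)²/24 = 49/24 = 2.0417
Jul: (26 − 24)²/24 = 4/24 = 0.1667
Aug: (27 − 24)²/24 = 9/24 = 0.3750
Sep: (23 − 24)²/24 = 1/24 = 0.0417
Oct: (6 − 24)²/24 = 324/24 = 13.5000
Nov: (27 − 24)²/24 = 9/24 = 0.3750
Dec: (29 − 24)²/24 = 25/24 = 1.0417
The largest term is for Oct: 13.500.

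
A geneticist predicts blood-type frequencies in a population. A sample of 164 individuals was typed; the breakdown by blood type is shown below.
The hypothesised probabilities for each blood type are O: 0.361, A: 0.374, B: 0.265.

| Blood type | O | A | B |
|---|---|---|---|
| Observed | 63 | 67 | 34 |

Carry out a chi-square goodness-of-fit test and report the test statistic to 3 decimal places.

Expected counts E_i = n·p_i: 164×0.361 = 59.204, 164×0.374 = 61.336, 164×0.265 = 43.46.
O: (63 − 59.204)²/59.204 = 14.409616/59.204 = 0.2434
A: (67 − 61.336)²/61.336 = 32.080896/61.336 = 0.5230
B: (34 − 43.46)²/43.46 = 89.4916/43.46 = 2.0592
Sum = 2.826

2.826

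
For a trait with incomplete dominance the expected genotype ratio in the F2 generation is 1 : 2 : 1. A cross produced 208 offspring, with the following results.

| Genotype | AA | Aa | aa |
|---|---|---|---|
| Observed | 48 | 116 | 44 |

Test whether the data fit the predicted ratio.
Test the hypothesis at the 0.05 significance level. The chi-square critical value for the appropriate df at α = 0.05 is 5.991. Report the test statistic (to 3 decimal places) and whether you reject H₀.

Ratio total = 4. Expected counts: 208×1/4 = 52, 208×2/4 = 104, 208×1/4 = 52.
cat         O        E   (O−E)²/E
AA         48       52     0.3077
Aa        116      104     1.3846
aa         44       52     1.2308
Sum = 2.923
df = 2. Since 2.923 < 5.991, we do not reject H₀.

2.923; do not reject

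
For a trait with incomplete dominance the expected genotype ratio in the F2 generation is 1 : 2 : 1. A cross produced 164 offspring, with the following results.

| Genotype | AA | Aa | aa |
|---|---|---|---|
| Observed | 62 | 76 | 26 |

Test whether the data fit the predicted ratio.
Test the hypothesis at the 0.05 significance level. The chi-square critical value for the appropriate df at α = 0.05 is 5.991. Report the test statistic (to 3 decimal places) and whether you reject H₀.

Ratio total = 4. Expected counts: 164×1/4 = 41, 164×2/4 = 82, 164×1/4 = 41.
AA: (62 − 41)²/41 = 441/41 = 10.7561
Aa: (76 − 82)²/82 = 36/82 = 0.4390
aa: (26 − 41)²/41 = 225/41 = 5.4878
Sum = 16.683
df = 2. Since 16.683 > 5.991, we reject H₀.

16.683; reject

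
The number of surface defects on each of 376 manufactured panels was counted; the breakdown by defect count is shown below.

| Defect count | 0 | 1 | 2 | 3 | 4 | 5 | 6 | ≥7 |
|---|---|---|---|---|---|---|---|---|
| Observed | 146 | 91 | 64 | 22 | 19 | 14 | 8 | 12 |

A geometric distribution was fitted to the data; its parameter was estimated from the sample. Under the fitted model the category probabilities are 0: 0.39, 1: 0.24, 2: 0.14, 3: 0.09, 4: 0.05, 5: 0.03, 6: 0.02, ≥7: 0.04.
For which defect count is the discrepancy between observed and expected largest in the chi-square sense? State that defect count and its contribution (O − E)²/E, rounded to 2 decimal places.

3, 4.14

Expected counts E_i = n·p_i: 376×0.39 = 146.64, 376×0.24 = 90.24, 376×0.14 = 52.64, 376×0.09 = 33.84, 376×0.05 = 18.8, 376×0.03 = 11.28, 376×0.02 = 7.52, 376×0.04 = 15.04.
cat         O        E   (O−E)²/E
0         146   146.64      0.003
1          91    90.24      0.006
2          64    52.64      2.452
3          22    33.84      4.143
4          19     18.8      0.002
5          14    11.28      0.656
6           8     7.52      0.031
≥7         12    15.04      0.614
The largest term is for 3: 4.14.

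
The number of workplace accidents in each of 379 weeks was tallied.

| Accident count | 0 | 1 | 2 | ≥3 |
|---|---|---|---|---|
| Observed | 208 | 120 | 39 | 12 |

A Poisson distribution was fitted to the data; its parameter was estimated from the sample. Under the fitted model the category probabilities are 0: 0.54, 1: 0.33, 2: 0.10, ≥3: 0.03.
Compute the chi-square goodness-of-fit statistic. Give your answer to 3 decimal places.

0.327

Expected counts E_i = n·p_i: 379×0.54 = 204.66, 379×0.33 = 125.07, 379×0.10 = 37.9, 379×0.03 = 11.37.
χ² = (208−204.66)²/204.66 + (120−125.07)²/125.07 + (39−37.9)²/37.9 + (12−11.37)²/11.37
   = 0.0545 + 0.2055 + 0.0319 + 0.0349
Sum = 0.327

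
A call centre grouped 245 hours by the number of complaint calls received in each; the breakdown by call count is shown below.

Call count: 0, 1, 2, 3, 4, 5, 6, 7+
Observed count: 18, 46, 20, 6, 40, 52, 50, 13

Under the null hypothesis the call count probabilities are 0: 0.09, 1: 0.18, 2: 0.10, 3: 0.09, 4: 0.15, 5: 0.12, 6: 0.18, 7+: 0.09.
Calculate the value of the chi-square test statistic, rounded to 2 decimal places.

Expected counts E_i = n·p_i: 245×0.09 = 22.05, 245×0.18 = 44.1, 245×0.10 = 24.5, 245×0.09 = 22.05, 245×0.15 = 36.75, 245×0.12 = 29.4, 245×0.18 = 44.1, 245×0.09 = 22.05.
χ² = (18−22.05)²/22.05 + (46−44.1)²/44.1 + (20−24.5)²/24.5 + (6−22.05)²/22.05 + (40−36.75)²/36.75 + (52−29.4)²/29.4 + (50−44.1)²/44.1 + (13−22.05)²/22.05
   = 0.744 + 0.082 + 0.827 + 11.683 + 0.287 + 17.373 + 0.789 + 3.714
Sum = 35.50

35.50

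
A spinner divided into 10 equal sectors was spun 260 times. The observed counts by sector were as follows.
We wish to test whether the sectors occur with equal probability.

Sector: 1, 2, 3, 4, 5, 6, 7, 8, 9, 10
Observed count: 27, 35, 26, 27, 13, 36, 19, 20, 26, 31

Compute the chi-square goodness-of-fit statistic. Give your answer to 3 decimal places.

17.769

Under H₀ each category has probability 1/10, so each expected count is 260/10 = 26.
cat         O        E   (O−E)²/E
1          27       26     0.0385
2          35       26     3.1154
3          26       26     0.0000
4          27       26     0.0385
5          13       26     6.5000
6          36       26     3.8462
7          19       26     1.8846
8          20       26     1.3846
9          26       26     0.0000
10         31       26     0.9615
Sum = 17.769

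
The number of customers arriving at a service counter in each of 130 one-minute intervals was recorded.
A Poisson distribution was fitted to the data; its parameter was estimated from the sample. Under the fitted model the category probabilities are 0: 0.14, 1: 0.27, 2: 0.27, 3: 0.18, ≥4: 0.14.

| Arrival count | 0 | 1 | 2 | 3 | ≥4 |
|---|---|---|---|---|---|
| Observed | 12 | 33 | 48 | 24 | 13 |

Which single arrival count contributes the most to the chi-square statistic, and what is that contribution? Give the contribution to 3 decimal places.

2, 4.741

Expected counts E_i = n·p_i: 130×0.14 = 18.2, 130×0.27 = 35.1, 130×0.27 = 35.1, 130×0.18 = 23.4, 130×0.14 = 18.2.
cat         O        E   (O−E)²/E
0          12     18.2     2.1121
1          33     35.1     0.1256
2          48     35.1     4.7410
3          24     23.4     0.0154
≥4         13     18.2     1.4857
The largest term is for 2: 4.741.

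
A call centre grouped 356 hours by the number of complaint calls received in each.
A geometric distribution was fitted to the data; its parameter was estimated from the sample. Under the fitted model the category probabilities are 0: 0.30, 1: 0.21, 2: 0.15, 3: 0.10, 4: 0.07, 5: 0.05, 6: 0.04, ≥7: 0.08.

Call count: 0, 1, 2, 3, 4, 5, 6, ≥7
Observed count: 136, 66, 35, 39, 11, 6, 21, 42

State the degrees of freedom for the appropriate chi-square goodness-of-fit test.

There are k = 8 categories and 1 parameter estimated from the data, so df = 8 − 1 − 1 = 6.

6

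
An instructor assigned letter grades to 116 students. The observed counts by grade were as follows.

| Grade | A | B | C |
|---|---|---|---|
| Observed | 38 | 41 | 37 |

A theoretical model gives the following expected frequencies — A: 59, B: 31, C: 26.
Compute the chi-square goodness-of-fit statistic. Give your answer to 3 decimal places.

χ² = (38−59)²/59 + (41−31)²/31 + (37−26)²/26
   = 7.4746 + 3.2258 + 4.6538
Sum = 15.354

15.354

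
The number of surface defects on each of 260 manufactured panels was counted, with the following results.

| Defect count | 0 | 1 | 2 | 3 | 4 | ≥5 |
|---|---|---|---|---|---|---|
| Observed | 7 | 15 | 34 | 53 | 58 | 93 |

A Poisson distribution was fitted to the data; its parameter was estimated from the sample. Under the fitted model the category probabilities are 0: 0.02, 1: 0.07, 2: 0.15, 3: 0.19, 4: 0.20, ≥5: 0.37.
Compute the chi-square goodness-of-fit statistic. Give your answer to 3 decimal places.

Expected counts E_i = n·p_i: 260×0.02 = 5.2, 260×0.07 = 18.2, 260×0.15 = 39, 260×0.19 = 49.4, 260×0.20 = 52, 260×0.37 = 96.2.
cat         O        E   (O−E)²/E
0           7      5.2     0.6231
1          15     18.2     0.5626
2          34       39     0.6410
3          53     49.4     0.2623
4          58       52     0.6923
≥5         93     96.2     0.1064
Sum = 2.888

2.888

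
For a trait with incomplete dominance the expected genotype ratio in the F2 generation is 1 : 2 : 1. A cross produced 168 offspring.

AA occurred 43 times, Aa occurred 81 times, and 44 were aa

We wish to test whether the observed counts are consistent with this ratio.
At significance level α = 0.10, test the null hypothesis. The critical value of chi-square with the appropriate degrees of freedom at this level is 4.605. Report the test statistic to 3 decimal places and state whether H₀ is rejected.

Ratio total = 4. Expected counts: 168×1/4 = 42, 168×2/4 = 84, 168×1/4 = 42.
AA: (43 − 42)²/42 = 1/42 = 0.0238
Aa: (81 − 84)²/84 = 9/84 = 0.1071
aa: (44 − 42)²/42 = 4/42 = 0.0952
Sum = 0.226
df = 2. Since 0.226 < 4.605, we do not reject H₀.

0.226; do not reject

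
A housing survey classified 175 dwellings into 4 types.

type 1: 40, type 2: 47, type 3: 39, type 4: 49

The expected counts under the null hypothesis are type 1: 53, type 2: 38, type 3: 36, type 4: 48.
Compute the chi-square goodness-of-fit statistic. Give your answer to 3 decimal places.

χ² = (40−53)²/53 + (47−38)²/38 + (39−36)²/36 + (49−48)²/48
   = 3.1887 + 2.1316 + 0.2500 + 0.0208
Sum = 5.591

5.591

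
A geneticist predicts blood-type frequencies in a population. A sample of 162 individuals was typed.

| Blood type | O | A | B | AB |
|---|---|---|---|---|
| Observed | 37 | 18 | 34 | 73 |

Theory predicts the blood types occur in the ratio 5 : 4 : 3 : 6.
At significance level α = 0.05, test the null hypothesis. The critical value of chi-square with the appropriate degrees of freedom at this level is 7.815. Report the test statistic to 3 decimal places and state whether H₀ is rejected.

Ratio total = 18. Expected counts: 162×5/18 = 45, 162×4/18 = 36, 162×3/18 = 27, 162×6/18 = 54.
O: (37 − 45)²/45 = 64/45 = 1.4222
A: (18 − 36)²/36 = 324/36 = 9.0000
B: (34 − 27)²/27 = 49/27 = 1.8148
AB: (73 − 54)²/54 = 361/54 = 6.6852
Sum = 18.922
df = 3. Since 18.922 > 7.815, we reject H₀.

18.922; reject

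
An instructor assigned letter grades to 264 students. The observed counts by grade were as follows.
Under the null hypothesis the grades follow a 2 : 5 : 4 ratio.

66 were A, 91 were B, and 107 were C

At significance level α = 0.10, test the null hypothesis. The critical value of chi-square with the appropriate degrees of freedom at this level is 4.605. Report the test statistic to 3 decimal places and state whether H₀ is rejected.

Ratio total = 11. Expected counts: 264×2/11 = 48, 264×5/11 = 120, 264×4/11 = 96.
cat         O        E   (O−E)²/E
A          66       48     6.7500
B          91      120     7.0083
C         107       96     1.2604
Sum = 15.019
df = 2. Since 15.019 > 4.605, we reject H₀.

15.019; reject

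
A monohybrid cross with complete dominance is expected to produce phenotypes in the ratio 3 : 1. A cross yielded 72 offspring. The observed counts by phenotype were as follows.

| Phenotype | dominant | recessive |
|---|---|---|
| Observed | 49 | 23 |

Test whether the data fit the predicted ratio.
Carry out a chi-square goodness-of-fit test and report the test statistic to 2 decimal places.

Ratio total = 4. Expected counts: 72×3/4 = 54, 72×1/4 = 18.
dominant: (49 − 54)²/54 = 25/54 = 0.463
recessive: (23 − 18)²/18 = 25/18 = 1.389
Sum = 1.85

1.85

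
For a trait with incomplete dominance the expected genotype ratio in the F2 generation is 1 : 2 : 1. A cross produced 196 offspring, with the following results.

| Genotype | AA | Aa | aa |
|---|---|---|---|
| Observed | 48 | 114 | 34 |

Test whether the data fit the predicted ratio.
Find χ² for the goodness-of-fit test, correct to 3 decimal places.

7.224

Ratio total = 4. Expected counts: 196×1/4 = 49, 196×2/4 = 98, 196×1/4 = 49.
cat         O        E   (O−E)²/E
AA         48       49     0.0204
Aa        114       98     2.6122
aa         34       49     4.5918
Sum = 7.224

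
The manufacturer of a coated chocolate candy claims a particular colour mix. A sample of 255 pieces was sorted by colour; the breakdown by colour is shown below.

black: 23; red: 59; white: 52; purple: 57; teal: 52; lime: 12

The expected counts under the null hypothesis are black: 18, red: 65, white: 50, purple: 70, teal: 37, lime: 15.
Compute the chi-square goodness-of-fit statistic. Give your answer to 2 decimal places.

χ² = (23−18)²/18 + (59−65)²/65 + (52−50)²/50 + (57−70)²/70 + (52−37)²/37 + (12−15)²/15
   = 1.389 + 0.554 + 0.080 + 2.414 + 6.081 + 0.600
Sum = 11.12

11.12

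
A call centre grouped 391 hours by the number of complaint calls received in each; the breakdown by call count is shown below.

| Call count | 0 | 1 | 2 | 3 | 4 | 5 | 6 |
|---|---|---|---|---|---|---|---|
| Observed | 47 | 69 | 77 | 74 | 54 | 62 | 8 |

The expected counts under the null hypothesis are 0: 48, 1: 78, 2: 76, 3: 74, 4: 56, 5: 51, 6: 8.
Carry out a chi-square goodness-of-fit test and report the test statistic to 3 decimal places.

χ² = (47−48)²/48 + (69−78)²/78 + (77−76)²/76 + (74−74)²/74 + (54−56)²/56 + (62−51)²/51 + (8−8)²/8
   = 0.0208 + 1.0385 + 0.0132 + 0.0000 + 0.0714 + 2.3725 + 0.0000
Sum = 3.516

3.516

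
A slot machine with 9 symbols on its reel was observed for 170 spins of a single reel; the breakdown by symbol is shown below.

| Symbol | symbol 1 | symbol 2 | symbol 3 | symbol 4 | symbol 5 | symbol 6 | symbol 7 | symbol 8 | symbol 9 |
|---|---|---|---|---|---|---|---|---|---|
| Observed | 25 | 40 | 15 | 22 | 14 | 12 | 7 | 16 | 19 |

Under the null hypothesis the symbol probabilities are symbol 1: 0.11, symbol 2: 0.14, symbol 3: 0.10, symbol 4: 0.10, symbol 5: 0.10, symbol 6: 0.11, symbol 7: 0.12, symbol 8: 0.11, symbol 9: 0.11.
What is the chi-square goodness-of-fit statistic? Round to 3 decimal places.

Expected counts E_i = n·p_i: 170×0.11 = 18.7, 170×0.14 = 23.8, 170×0.10 = 17, 170×0.10 = 17, 170×0.10 = 17, 170×0.11 = 18.7, 170×0.12 = 20.4, 170×0.11 = 18.7, 170×0.11 = 18.7.
cat           O        E   (O−E)²/E
symbol 1     25     18.7     2.1225
symbol 2     40     23.8    11.0269
symbol 3     15       17     0.2353
symbol 4     22       17     1.4706
symbol 5     14       17     0.5294
symbol 6     12     18.7     2.4005
symbol 7      7     20.4     8.8020
symbol 8     16     18.7     0.3898
symbol 9     19     18.7     0.0048
Sum = 26.982

26.982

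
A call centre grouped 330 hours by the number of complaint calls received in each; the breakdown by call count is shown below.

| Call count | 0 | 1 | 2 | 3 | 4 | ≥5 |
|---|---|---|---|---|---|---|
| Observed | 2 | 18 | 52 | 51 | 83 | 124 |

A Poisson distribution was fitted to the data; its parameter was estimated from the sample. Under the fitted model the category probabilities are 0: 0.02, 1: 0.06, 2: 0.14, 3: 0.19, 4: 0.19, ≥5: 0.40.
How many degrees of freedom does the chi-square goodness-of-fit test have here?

4

There are k = 6 categories and 1 parameter estimated from the data, so df = 6 − 1 − 1 = 4.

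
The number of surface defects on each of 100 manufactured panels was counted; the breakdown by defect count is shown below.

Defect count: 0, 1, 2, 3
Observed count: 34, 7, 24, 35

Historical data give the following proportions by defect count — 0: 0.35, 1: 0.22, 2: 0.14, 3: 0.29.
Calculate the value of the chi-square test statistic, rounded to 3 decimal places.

Expected counts E_i = n·p_i: 100×0.35 = 35, 100×0.22 = 22, 100×0.14 = 14, 100×0.29 = 29.
0: (34 − 35)²/35 = 1/35 = 0.0286
1: (7 − 22)²/22 = 225/22 = 10.2273
2: (24 − 14)²/14 = 100/14 = 7.1429
3: (35 − 29)²/29 = 36/29 = 1.2414
Sum = 18.640

18.640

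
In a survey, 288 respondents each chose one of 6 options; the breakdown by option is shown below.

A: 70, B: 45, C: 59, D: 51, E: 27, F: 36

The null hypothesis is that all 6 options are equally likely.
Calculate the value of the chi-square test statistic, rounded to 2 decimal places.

25.17

Under H₀ each category has probability 1/6, so each expected count is 288/6 = 48.
A: (70 − 48)²/48 = 484/48 = 10.083
B: (45 − 48)²/48 = 9/48 = 0.188
C: (59 − 48)²/48 = 121/48 = 2.521
D: (51 − 48)²/48 = 9/48 = 0.188
E: (27 − 48)²/48 = 441/48 = 9.188
F: (36 − 48)²/48 = 144/48 = 3.000
Sum = 25.17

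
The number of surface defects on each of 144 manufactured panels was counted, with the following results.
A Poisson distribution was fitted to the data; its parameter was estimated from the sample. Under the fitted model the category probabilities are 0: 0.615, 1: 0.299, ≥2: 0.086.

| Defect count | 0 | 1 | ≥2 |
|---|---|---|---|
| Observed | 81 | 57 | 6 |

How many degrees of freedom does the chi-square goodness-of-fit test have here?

1

There are k = 3 categories and 1 parameter estimated from the data, so df = 3 − 1 − 1 = 1.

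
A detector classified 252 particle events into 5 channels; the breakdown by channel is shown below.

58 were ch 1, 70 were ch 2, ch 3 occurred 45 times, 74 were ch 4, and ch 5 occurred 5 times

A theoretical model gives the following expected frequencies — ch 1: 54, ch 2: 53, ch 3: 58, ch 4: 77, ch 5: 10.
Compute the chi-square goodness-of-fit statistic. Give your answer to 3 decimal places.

11.280

cat         O        E   (O−E)²/E
ch 1       58       54     0.2963
ch 2       70       53     5.4528
ch 3       45       58     2.9138
ch 4       74       77     0.1169
ch 5        5       10     2.5000
Sum = 11.280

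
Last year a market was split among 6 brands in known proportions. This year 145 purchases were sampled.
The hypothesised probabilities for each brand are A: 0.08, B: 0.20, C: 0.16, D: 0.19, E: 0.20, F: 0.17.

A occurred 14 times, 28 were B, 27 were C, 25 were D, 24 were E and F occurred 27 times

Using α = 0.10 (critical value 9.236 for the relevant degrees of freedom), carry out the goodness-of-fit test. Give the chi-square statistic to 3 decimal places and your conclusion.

2.476; do not reject

Expected counts E_i = n·p_i: 145×0.08 = 11.6, 145×0.20 = 29, 145×0.16 = 23.2, 145×0.19 = 27.55, 145×0.20 = 29, 145×0.17 = 24.65.
χ² = (14−11.6)²/11.6 + (28−29)²/29 + (27−23.2)²/23.2 + (25−27.55)²/27.55 + (24−29)²/29 + (27−24.65)²/24.65
   = 0.4966 + 0.0345 + 0.6224 + 0.2360 + 0.8621 + 0.2240
Sum = 2.476
df = 5. Since 2.476 < 9.236, we do not reject H₀.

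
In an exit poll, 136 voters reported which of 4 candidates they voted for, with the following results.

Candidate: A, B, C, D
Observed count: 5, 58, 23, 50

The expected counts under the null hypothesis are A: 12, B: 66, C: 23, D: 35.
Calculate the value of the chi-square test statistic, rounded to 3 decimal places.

A: (5 − 12)²/12 = 49/12 = 4.0833
B: (58 − 66)²/66 = 64/66 = 0.9697
C: (23 − 23)²/23 = 0/23 = 0.0000
D: (50 − 35)²/35 = 225/35 = 6.4286
Sum = 11.482

11.482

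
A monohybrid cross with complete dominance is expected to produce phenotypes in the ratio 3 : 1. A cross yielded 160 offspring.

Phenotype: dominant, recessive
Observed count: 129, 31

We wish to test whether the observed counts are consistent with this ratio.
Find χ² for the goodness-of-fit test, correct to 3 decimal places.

Ratio total = 4. Expected counts: 160×3/4 = 120, 160×1/4 = 40.
dominant: (129 − 120)²/120 = 81/120 = 0.6750
recessive: (31 − 40)²/40 = 81/40 = 2.0250
Sum = 2.700

2.700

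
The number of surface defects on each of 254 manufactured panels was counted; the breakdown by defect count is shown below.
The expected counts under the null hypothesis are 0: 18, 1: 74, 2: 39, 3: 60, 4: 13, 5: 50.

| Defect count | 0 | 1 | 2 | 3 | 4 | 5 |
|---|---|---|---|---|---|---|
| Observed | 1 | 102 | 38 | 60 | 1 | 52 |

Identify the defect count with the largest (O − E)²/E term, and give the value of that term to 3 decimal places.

0, 16.056

χ² = (1−18)²/18 + (102−74)²/74 + (38−39)²/39 + (60−60)²/60 + (1−13)²/13 + (52−50)²/50
   = 16.0556 + 10.5946 + 0.0256 + 0.0000 + 11.0769 + 0.0800
The largest term is for 0: 16.056.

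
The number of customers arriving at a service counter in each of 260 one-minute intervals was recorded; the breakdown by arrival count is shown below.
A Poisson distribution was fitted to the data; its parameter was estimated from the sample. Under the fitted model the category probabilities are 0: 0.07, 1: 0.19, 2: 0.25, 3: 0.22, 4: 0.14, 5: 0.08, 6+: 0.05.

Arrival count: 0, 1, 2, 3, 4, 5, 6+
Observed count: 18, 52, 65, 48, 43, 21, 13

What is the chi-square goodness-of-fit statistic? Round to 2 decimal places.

Expected counts E_i = n·p_i: 260×0.07 = 18.2, 260×0.19 = 49.4, 260×0.25 = 65, 260×0.22 = 57.2, 260×0.14 = 36.4, 260×0.08 = 20.8, 260×0.05 = 13.
cat         O        E   (O−E)²/E
0          18     18.2      0.002
1          52     49.4      0.137
2          65       65      0.000
3          48     57.2      1.480
4          43     36.4      1.197
5          21     20.8      0.002
6+         13       13      0.000
Sum = 2.82

2.82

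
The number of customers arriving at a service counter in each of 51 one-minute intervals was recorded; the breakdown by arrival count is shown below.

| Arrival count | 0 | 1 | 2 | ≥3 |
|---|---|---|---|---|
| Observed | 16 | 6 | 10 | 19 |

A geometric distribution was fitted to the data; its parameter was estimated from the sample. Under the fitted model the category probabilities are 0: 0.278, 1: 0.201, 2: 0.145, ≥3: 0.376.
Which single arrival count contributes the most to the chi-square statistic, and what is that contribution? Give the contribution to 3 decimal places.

1, 1.763

Expected counts E_i = n·p_i: 51×0.278 = 14.178, 51×0.201 = 10.251, 51×0.145 = 7.395, 51×0.376 = 19.176.
0: (16 − 14.178)²/14.178 = 3.319684/14.178 = 0.2341
1: (6 − 10.251)²/10.251 = 18.071001/10.251 = 1.7629
2: (10 − 7.395)²/7.395 = 6.786025/7.395 = 0.9177
≥3: (19 − 19.176)²/19.176 = 0.030976/19.176 = 0.0016
The largest term is for 1: 1.763.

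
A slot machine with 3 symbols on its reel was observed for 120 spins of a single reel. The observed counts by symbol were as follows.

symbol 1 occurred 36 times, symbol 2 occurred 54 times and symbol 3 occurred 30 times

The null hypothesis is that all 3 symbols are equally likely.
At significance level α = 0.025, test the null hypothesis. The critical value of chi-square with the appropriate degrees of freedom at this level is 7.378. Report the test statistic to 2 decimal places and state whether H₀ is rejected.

Expected count for each of the 3 categories: 120/3 = 40.
cat           O        E   (O−E)²/E
symbol 1     36       40      0.400
symbol 2     54       40      4.900
symbol 3     30       40      2.500
Sum = 7.80
df = 2. Since 7.80 > 7.378, we reject H₀.

7.80; reject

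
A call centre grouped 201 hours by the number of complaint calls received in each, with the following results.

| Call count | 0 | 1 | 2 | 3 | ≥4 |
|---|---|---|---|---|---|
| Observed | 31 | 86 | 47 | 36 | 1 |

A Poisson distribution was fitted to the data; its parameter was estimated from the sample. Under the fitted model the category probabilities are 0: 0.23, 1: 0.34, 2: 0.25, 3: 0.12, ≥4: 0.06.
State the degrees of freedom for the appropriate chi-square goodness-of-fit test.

3

There are k = 5 categories and 1 parameter estimated from the data, so df = 5 − 1 − 1 = 3.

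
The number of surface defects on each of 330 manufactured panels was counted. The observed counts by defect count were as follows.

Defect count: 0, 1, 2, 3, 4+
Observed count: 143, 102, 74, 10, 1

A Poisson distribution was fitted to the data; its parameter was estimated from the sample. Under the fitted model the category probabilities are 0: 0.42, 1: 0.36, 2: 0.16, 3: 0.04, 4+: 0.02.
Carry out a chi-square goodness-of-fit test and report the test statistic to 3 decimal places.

16.555

Expected counts E_i = n·p_i: 330×0.42 = 138.6, 330×0.36 = 118.8, 330×0.16 = 52.8, 330×0.04 = 13.2, 330×0.02 = 6.6.
χ² = (143−138.6)²/138.6 + (102−118.8)²/118.8 + (74−52.8)²/52.8 + (10−13.2)²/13.2 + (1−6.6)²/6.6
   = 0.1397 + 2.3758 + 8.5121 + 0.7758 + 4.7515
Sum = 16.555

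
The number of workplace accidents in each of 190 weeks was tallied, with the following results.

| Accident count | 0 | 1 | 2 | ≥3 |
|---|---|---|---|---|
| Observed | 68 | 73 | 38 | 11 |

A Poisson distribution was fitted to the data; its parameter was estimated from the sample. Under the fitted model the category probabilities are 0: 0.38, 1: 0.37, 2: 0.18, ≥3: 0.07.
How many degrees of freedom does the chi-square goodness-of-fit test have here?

2

There are k = 4 categories and 1 parameter estimated from the data, so df = 4 − 1 − 1 = 2.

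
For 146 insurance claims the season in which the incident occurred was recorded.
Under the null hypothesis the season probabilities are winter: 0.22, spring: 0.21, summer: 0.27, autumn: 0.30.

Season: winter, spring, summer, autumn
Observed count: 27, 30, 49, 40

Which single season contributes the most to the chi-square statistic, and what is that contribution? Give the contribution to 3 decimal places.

Expected counts E_i = n·p_i: 146×0.22 = 32.12, 146×0.21 = 30.66, 146×0.27 = 39.42, 146×0.30 = 43.8.
cat         O        E   (O−E)²/E
winter     27    32.12     0.8161
spring     30    30.66     0.0142
summer     49    39.42     2.3282
autumn     40     43.8     0.3297
The largest term is for summer: 2.328.

summer, 2.328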